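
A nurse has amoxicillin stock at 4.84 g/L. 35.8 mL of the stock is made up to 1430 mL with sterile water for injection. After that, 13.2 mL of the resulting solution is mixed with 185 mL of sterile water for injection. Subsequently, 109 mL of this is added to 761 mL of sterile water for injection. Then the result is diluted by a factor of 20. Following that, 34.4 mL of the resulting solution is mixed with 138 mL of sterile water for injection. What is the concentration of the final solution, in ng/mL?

10.1 ng/mL

Overall dilution factor = 39.94 × 15.02 × 7.982 × 20 × 5.012 = 4.80 × 10⁵.
4.84 g/L / 4.80 × 10⁵ = 1.01 × 10⁻⁵ g/L = 10.1 ng/mL.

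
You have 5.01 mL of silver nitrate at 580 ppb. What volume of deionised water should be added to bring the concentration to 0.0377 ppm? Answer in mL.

0.0377 ppm = 37.7 ppb.
V₂ = C₁V₁/C₂ = 580 × 5.01 / 37.7 = 77.1 mL.
Diluent to add = V₂ − V₁ = 77.1 − 5.01 = 72.1 mL.

72.1 mL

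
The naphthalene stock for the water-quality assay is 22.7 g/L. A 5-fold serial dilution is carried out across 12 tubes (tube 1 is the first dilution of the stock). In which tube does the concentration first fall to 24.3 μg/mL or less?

Tube n has concentration 22.7 g/L / 5ⁿ.
Need 5ⁿ ≥ 22.7 g/L / 24.3 μg/mL = 934, so n ≥ 4.25.
First such tube: n = 5.

tube 5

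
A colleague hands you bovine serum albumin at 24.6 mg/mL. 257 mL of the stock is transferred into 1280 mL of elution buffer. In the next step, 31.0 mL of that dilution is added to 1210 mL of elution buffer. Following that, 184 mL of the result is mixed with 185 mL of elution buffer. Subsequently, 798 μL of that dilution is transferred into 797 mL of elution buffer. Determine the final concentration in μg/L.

51.2 μg/L

Overall dilution factor = 5.981 × 40.03 × 2.005 × 999.7 = 4.80 × 10⁵.
24.6 mg/mL / 4.80 × 10⁵ = 5.12 × 10⁻⁵ mg/mL = 51.2 μg/L.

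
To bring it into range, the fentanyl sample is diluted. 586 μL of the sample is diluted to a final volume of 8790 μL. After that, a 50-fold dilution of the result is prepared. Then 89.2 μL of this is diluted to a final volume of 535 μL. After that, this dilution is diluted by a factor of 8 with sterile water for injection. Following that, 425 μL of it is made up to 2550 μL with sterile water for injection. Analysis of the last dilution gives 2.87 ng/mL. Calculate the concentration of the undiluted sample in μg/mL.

620 μg/mL

Overall dilution factor = 15 × 50 × 5.998 × 8 × 6 = 2.16 × 10⁵.
Original = 2.87 ng/mL × 2.16 × 10⁵ = 6.20 × 10⁵ ng/mL = 620 μg/mL.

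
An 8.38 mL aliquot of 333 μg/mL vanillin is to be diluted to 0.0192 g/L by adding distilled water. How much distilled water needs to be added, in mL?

137 mL

0.0192 g/L = 19.2 μg/mL.
V₂ = C₁V₁/C₂ = 333 × 8.38 / 19.2 = 145 mL.
Diluent to add = V₂ − V₁ = 145 − 8.38 = 137 mL.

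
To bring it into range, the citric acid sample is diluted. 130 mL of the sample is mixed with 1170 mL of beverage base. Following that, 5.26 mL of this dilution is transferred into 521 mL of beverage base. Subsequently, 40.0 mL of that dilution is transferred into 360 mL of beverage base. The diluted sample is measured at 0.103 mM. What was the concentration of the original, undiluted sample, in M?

Overall dilution factor = 10 × 100.0 × 10 = 1.00 × 10⁴.
Original = 0.103 mM × 1.00 × 10⁴ = 1031 mM = 1.03 M.

1.03 M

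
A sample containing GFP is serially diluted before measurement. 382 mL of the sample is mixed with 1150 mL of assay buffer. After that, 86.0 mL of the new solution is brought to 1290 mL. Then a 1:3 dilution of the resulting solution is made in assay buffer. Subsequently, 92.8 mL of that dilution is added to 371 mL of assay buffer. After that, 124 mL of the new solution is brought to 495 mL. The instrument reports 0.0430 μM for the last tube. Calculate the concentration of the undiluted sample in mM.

Overall dilution factor = 4.010 × 15 × 3 × 4.998 × 3.992 = 3601.
Original = 0.0430 μM × 3601 = 155 μM = 0.155 mM.

0.155 mM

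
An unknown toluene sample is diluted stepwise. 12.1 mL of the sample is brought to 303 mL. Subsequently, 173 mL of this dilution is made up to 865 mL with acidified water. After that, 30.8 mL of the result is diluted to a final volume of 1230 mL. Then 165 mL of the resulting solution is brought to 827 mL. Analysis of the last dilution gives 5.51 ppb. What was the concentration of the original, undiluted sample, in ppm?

138 ppm

Overall dilution factor = 25.04 × 5 × 39.94 × 5.012 = 2.51 × 10⁴.
Original = 5.51 ppb × 2.51 × 10⁴ = 1.38 × 10⁵ ppb = 138 ppm.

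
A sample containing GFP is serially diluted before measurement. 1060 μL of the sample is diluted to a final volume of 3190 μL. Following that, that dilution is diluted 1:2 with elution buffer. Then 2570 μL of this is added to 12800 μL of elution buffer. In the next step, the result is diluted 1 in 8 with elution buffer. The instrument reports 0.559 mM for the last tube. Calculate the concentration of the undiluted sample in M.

0.161 M

Overall dilution factor = 3.009 × 2 × 5.981 × 8 = 288.
Original = 0.559 mM × 288 = 161 mM = 0.161 M.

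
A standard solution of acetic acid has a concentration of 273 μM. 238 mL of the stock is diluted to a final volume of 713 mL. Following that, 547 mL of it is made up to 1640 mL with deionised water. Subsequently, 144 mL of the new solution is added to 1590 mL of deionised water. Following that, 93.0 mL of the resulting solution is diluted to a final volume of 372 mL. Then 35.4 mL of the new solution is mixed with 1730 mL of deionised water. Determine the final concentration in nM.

Overall dilution factor = 2.996 × 2.998 × 12.04 × 4 × 49.87 = 2.16 × 10⁴.
273 μM / 2.16 × 10⁴ = 0.0127 μM = 12.7 nM.

12.7 nM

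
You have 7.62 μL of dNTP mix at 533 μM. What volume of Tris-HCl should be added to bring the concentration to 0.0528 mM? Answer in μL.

0.0528 mM = 52.8 μM.
V₂ = C₁V₁/C₂ = 533 × 7.62 / 52.8 = 76.9 μL.
Diluent to add = V₂ − V₁ = 76.9 − 7.62 = 69.3 μL.

69.3 μL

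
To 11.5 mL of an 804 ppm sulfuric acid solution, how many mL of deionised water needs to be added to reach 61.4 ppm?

V₂ = C₁V₁/C₂ = 804 × 11.5 / 61.4 = 151 mL.
Diluent to add = V₂ − V₁ = 151 − 11.5 = 139 mL.

139 mL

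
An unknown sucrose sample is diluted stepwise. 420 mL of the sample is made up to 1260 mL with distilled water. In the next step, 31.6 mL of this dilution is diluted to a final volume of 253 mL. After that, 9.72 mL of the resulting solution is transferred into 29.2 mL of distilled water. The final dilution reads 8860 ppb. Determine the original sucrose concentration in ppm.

Overall dilution factor = 3 × 8.006 × 4.004 = 96.2.
Original = 8860 ppb × 96.2 = 8.52 × 10⁵ ppb = 852 ppm.

852 ppm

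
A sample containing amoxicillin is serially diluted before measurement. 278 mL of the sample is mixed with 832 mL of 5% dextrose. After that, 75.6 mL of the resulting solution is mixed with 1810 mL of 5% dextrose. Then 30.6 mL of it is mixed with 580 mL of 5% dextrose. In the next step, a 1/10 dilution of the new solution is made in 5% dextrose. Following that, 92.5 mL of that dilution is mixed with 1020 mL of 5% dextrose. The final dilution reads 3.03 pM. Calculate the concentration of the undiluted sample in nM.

724 nM

Overall dilution factor = 3.993 × 24.94 × 19.95 × 10 × 12.03 = 2.39 × 10⁵.
Original = 3.03 pM × 2.39 × 10⁵ = 7.24 × 10⁵ pM = 724 nM.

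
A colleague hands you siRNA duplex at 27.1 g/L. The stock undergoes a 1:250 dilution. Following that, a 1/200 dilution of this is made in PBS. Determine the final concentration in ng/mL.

Overall dilution factor = 250 × 200 = 5.00 × 10⁴.
27.1 g/L / 5.00 × 10⁴ = 5.42 × 10⁻⁴ g/L = 542 ng/mL.

542 ng/mL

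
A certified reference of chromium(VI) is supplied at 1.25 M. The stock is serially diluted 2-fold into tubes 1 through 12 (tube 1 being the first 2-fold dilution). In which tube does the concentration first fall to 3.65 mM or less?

Tube n has concentration 1.25 M / 2ⁿ.
Need 2ⁿ ≥ 1.25 M / 3.65 mM = 342, so n ≥ 8.42.
First such tube: n = 9.

tube 9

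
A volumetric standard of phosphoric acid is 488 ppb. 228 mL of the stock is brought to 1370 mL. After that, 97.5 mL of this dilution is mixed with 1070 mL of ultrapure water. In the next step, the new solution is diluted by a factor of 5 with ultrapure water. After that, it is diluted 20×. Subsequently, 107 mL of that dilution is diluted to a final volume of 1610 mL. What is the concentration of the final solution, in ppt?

Overall dilution factor = 6.009 × 11.97 × 5 × 20 × 15.05 = 1.08 × 10⁵.
488 ppb / 1.08 × 10⁵ = 4.51 × 10⁻³ ppb = 4.51 ppt.

4.51 ppt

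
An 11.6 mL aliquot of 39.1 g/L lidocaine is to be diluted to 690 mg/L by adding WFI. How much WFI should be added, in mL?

646 mL

690 mg/L = 0.690 g/L.
V₂ = C₁V₁/C₂ = 39.1 × 11.6 / 0.690 = 657 mL.
Diluent to add = V₂ − V₁ = 657 − 11.6 = 646 mL.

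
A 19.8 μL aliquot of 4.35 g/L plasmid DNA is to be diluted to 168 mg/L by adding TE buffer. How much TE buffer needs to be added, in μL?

168 mg/L = 0.168 g/L.
V₂ = C₁V₁/C₂ = 4.35 × 19.8 / 0.168 = 513 μL.
Diluent to add = V₂ − V₁ = 513 − 19.8 = 493 μL.

493 μL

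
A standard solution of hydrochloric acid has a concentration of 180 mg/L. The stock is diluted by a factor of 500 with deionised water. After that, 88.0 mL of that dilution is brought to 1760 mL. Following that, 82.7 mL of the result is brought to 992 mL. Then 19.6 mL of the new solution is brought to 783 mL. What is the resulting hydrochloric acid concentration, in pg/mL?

37.6 pg/mL

Overall dilution factor = 500 × 20 × 12.00 × 39.95 = 4.79 × 10⁶.
180 mg/L / 4.79 × 10⁶ = 3.76 × 10⁻⁵ mg/L = 37.6 pg/mL.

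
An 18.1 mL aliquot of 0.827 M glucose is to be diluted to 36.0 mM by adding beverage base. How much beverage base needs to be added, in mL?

398 mL

36.0 mM = 0.0360 M.
V₂ = C₁V₁/C₂ = 0.827 × 18.1 / 0.0360 = 416 mL.
Diluent to add = V₂ − V₁ = 416 − 18.1 = 398 mL.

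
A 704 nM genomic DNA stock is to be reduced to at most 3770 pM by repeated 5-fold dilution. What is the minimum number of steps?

4

Need 5ⁿ ≥ 187, so n ≥ log(187)/log(5) = 3.25.
Minimum whole steps: n = 4.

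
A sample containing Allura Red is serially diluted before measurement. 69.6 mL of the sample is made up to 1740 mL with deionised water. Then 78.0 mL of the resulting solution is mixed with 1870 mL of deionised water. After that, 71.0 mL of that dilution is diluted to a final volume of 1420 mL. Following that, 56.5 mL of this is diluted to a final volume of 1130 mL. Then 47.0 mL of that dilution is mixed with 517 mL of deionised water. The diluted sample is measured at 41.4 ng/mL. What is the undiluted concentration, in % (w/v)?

12.4 % (w/v)

Overall dilution factor = 25 × 24.97 × 20 × 20 × 12 = 3.00 × 10⁶.
Original = 41.4 ng/mL × 3.00 × 10⁶ = 1.24 × 10⁸ ng/mL = 12.4 % (w/v).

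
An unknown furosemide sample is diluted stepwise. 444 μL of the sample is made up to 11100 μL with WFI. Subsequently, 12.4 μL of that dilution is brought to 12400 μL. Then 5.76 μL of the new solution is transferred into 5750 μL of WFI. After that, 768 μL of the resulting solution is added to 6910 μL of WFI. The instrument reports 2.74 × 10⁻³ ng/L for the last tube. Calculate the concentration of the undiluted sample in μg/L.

Overall dilution factor = 25 × 1000 × 999.3 × 9.997 = 2.50 × 10⁸.
Original = 2.74 × 10⁻³ ng/L × 2.50 × 10⁸ = 6.84 × 10⁵ ng/L = 684 μg/L.

684 μg/L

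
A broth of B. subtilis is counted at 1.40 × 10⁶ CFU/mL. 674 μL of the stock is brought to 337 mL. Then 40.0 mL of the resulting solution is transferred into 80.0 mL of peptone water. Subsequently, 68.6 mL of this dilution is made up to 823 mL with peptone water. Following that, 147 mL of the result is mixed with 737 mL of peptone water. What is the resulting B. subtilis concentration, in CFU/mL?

Overall dilution factor = 500 × 3 × 12.00 × 6.014 = 1.08 × 10⁵.
1.40 × 10⁶ CFU/mL / 1.08 × 10⁵ = 12.9 CFU/mL.

12.9 CFU/mL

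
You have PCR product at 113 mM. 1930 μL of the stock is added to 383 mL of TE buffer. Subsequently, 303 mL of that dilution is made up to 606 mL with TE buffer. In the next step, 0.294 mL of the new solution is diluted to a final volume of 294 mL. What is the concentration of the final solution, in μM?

0.283 μM

Overall dilution factor = 199.4 × 2 × 1000 = 3.99 × 10⁵.
113 mM / 3.99 × 10⁵ = 2.83 × 10⁻⁴ mM = 0.283 μM.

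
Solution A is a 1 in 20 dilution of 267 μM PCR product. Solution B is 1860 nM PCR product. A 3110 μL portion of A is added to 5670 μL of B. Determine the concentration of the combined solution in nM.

C_A = 267 μM / 20 = 13.3 μM.
C_B = 1860 nM = 1.86 μM.
C_mix = (C_A·V_A + C_B·V_B)/(V_A + V_B) = (13.3×3110 + 1.86×5670) / 8780 = 5.93 μM = 5930 nM.

5930 nM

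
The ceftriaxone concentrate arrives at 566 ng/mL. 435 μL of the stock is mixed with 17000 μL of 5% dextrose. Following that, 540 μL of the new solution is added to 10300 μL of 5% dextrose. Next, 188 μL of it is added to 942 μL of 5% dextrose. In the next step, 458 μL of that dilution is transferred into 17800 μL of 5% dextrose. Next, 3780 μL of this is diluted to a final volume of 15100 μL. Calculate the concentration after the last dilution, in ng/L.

0.735 ng/L

Overall dilution factor = 40.08 × 20.07 × 6.011 × 39.86 × 3.995 = 7.70 × 10⁵.
566 ng/mL / 7.70 × 10⁵ = 7.35 × 10⁻⁴ ng/mL = 0.735 ng/L.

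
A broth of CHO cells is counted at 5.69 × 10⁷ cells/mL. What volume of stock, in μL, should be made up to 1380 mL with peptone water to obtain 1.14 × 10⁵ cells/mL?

V₁ = C₂V₂/C₁ = 1.14 × 10⁵ × 1380 / 5.69 × 10⁷ = 2.76 mL = 2760 μL.

2760 μL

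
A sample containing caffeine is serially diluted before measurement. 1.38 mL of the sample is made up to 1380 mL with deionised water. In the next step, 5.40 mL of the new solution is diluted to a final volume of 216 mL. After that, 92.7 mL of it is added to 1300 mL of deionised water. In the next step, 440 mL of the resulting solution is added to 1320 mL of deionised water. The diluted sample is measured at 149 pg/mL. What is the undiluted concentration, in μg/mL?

358 μg/mL

Overall dilution factor = 1000 × 40 × 15.02 × 4 = 2.40 × 10⁶.
Original = 149 pg/mL × 2.40 × 10⁶ = 3.58 × 10⁸ pg/mL = 358 μg/mL.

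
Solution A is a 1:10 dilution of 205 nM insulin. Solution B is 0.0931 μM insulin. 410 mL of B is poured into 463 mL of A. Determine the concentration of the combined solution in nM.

C_A = 205 nM / 10 = 20.5 nM.
C_B = 0.0931 μM = 93.1 nM.
C_mix = (C_A·V_A + C_B·V_B)/(V_A + V_B) = (20.5×463 + 93.1×410) / 873.0 = 54.6 nM.

54.6 nM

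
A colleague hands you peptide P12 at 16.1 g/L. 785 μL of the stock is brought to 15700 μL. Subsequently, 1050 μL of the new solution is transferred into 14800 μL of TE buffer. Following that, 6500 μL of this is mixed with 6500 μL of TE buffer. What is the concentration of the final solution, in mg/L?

26.7 mg/L

Overall dilution factor = 20 × 15.10 × 2 = 604.
16.1 g/L / 604 = 0.0267 g/L = 26.7 mg/L.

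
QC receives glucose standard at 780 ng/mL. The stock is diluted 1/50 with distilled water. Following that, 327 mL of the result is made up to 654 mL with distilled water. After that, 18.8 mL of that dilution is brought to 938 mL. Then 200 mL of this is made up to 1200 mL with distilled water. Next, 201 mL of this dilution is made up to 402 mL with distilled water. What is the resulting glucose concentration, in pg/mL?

Overall dilution factor = 50 × 2 × 49.89 × 6 × 2 = 5.99 × 10⁴.
780 ng/mL / 5.99 × 10⁴ = 0.0130 ng/mL = 13.0 pg/mL.

13.0 pg/mL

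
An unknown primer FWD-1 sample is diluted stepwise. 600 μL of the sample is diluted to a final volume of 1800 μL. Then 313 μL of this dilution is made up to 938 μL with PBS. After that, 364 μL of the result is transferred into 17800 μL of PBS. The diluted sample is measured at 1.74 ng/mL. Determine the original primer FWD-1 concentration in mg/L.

0.781 mg/L

Overall dilution factor = 3 × 2.997 × 49.90 = 449.
Original = 1.74 ng/mL × 449 = 781 ng/mL = 0.781 mg/L.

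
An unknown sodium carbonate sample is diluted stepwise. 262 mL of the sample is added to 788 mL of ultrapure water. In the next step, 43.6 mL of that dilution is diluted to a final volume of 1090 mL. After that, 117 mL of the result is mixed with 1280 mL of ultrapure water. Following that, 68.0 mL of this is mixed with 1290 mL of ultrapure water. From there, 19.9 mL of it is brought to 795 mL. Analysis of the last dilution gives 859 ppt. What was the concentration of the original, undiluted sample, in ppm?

Overall dilution factor = 4.008 × 25 × 11.94 × 19.97 × 39.95 = 9.54 × 10⁵.
Original = 859 ppt × 9.54 × 10⁵ = 8.20 × 10⁸ ppt = 820 ppm.

820 ppm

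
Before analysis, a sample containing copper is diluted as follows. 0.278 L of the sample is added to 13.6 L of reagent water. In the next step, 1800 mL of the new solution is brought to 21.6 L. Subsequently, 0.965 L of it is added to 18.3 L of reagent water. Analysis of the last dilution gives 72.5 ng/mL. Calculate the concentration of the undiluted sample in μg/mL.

867 μg/mL

Overall dilution factor = 49.92 × 12 × 19.96 = 1.20 × 10⁴.
Original = 72.5 ng/mL × 1.20 × 10⁴ = 8.67 × 10⁵ ng/mL = 867 μg/mL.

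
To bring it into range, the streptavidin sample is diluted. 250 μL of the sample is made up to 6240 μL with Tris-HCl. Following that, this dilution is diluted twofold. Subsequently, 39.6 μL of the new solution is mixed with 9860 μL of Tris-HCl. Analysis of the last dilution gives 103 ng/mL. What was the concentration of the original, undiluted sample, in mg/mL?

Overall dilution factor = 24.96 × 2 × 250.0 = 1.25 × 10⁴.
Original = 103 ng/mL × 1.25 × 10⁴ = 1.29 × 10⁶ ng/mL = 1.29 mg/mL.

1.29 mg/mL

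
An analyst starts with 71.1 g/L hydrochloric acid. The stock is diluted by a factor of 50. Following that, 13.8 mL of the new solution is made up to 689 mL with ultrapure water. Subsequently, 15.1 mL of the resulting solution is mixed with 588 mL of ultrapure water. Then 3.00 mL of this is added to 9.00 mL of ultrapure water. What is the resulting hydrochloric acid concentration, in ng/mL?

178 ng/mL

Overall dilution factor = 50 × 49.93 × 39.94 × 4 = 3.99 × 10⁵.
71.1 g/L / 3.99 × 10⁵ = 1.78 × 10⁻⁴ g/L = 178 ng/mL.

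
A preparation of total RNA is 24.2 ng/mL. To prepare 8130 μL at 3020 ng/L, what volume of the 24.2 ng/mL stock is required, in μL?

1010 μL

3020 ng/L = 3.02 ng/mL.
V₁ = C₂V₂/C₁ = 3.02 × 8130 / 24.2 = 1015 μL.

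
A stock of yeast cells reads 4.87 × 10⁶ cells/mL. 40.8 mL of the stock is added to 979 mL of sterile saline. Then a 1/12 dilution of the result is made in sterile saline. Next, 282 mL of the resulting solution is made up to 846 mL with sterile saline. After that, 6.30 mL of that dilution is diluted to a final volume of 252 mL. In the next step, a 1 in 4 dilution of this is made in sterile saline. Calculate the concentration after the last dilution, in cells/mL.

33.8 cells/mL

Overall dilution factor = 25.00 × 12 × 3 × 40 × 4 = 1.44 × 10⁵.
4.87 × 10⁶ cells/mL / 1.44 × 10⁵ = 33.8 cells/mL.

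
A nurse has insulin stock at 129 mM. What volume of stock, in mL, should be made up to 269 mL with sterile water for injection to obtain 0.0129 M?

0.0129 M = 12.9 mM.
V₁ = C₂V₂/C₁ = 12.9 × 269 / 129 = 26.9 mL.

26.9 mL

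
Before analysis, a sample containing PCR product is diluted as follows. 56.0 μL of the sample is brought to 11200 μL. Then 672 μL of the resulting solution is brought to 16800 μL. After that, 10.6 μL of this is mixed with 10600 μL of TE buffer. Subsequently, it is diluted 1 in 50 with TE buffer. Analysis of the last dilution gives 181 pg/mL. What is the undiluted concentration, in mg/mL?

Overall dilution factor = 200 × 25 × 1001 × 50 = 2.50 × 10⁸.
Original = 181 pg/mL × 2.50 × 10⁸ = 4.53 × 10¹⁰ pg/mL = 45.3 mg/mL.

45.3 mg/mL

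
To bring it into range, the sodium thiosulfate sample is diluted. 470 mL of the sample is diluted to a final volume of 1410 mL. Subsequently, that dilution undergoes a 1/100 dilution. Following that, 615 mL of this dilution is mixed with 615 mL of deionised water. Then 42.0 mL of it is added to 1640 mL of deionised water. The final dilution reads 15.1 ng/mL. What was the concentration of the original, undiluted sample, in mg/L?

Overall dilution factor = 3 × 100 × 2 × 40.05 = 2.40 × 10⁴.
Original = 15.1 ng/mL × 2.40 × 10⁴ = 3.63 × 10⁵ ng/mL = 363 mg/L.

363 mg/L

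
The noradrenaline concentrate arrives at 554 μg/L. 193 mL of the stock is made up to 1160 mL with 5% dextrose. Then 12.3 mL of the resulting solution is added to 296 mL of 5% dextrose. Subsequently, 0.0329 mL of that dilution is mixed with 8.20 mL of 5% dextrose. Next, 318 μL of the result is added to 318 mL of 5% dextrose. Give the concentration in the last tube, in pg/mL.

0.0147 pg/mL

Overall dilution factor = 6.010 × 25.07 × 250.2 × 1001 = 3.77 × 10⁷.
554 μg/L / 3.77 × 10⁷ = 1.47 × 10⁻⁵ μg/L = 0.0147 pg/mL.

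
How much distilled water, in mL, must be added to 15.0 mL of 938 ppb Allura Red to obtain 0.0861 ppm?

0.0861 ppm = 86.1 ppb.
V₂ = C₁V₁/C₂ = 938 × 15.0 / 86.1 = 163 mL.
Diluent to add = V₂ − V₁ = 163 − 15.0 = 148 mL.

148 mL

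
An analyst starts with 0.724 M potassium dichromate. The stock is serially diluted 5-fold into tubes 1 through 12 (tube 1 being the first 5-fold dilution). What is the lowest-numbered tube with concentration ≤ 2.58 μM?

Tube n has concentration 0.724 M / 5ⁿ.
Need 5ⁿ ≥ 0.724 M / 2.58 μM = 2.81 × 10⁵, so n ≥ 7.79.
First such tube: n = 8.

tube 8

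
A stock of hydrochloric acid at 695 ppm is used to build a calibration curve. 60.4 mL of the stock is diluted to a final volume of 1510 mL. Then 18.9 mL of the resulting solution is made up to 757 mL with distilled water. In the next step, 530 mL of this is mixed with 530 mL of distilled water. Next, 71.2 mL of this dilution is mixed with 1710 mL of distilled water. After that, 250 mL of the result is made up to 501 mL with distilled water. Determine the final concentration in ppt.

Overall dilution factor = 25 × 40.05 × 2 × 25.02 × 2.004 = 1.00 × 10⁵.
695 ppm / 1.00 × 10⁵ = 6.92 × 10⁻³ ppm = 6920 ppt.

6920 ppt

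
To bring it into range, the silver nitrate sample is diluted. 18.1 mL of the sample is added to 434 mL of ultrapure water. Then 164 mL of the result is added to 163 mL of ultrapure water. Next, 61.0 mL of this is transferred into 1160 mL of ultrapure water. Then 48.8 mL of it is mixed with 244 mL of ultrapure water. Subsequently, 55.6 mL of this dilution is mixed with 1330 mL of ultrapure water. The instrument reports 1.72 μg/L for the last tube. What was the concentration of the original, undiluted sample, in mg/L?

Overall dilution factor = 24.98 × 1.994 × 20.02 × 6 × 24.92 = 1.49 × 10⁵.
Original = 1.72 μg/L × 1.49 × 10⁵ = 2.56 × 10⁵ μg/L = 256 mg/L.

256 mg/L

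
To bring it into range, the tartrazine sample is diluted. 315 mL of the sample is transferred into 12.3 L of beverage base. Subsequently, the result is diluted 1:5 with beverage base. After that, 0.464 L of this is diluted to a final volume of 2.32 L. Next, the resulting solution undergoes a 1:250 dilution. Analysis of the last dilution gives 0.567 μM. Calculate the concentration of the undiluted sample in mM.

Overall dilution factor = 40.05 × 5 × 5 × 250 = 2.50 × 10⁵.
Original = 0.567 μM × 2.50 × 10⁵ = 1.42 × 10⁵ μM = 142 mM.

142 mM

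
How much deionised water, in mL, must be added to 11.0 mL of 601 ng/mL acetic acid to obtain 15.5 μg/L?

416 mL

15.5 μg/L = 15.5 ng/mL.
V₂ = C₁V₁/C₂ = 601 × 11.0 / 15.5 = 427 mL.
Diluent to add = V₂ − V₁ = 427 − 11.0 = 416 mL.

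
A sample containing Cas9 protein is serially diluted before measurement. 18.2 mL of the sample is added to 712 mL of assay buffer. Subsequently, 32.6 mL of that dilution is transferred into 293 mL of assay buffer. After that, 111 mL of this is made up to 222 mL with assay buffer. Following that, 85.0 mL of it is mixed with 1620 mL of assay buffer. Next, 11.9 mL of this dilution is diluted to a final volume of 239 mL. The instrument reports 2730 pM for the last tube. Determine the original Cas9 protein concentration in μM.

881 μM

Overall dilution factor = 40.12 × 9.988 × 2 × 20.06 × 20.08 = 3.23 × 10⁵.
Original = 2730 pM × 3.23 × 10⁵ = 8.81 × 10⁸ pM = 881 μM.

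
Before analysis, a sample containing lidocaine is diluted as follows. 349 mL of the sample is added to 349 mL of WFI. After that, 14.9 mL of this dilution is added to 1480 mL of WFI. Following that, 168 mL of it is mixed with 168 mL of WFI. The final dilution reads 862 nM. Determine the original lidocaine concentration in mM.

Overall dilution factor = 2 × 100.3 × 2 = 401.
Original = 862 nM × 401 = 3.46 × 10⁵ nM = 0.346 mM.

0.346 mM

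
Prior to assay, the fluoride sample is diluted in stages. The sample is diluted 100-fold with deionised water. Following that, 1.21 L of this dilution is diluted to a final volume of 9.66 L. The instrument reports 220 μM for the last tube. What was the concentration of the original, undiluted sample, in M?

Overall dilution factor = 100 × 7.983 = 798.
Original = 220 μM × 798 = 1.76 × 10⁵ μM = 0.176 M.

0.176 M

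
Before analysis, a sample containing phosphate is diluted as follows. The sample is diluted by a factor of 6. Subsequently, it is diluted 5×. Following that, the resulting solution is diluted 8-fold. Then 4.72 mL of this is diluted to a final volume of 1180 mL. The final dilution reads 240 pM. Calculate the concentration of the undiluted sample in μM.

14.4 μM

Overall dilution factor = 6 × 5 × 8 × 250 = 6.00 × 10⁴.
Original = 240 pM × 6.00 × 10⁴ = 1.44 × 10⁷ pM = 14.4 μM.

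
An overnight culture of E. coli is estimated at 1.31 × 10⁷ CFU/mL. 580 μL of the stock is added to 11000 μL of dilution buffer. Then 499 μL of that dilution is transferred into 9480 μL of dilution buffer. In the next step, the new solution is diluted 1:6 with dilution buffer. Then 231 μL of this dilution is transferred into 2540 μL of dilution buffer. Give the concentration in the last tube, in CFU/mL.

Overall dilution factor = 19.97 × 20.00 × 6 × 12.00 = 2.87 × 10⁴.
1.31 × 10⁷ CFU/mL / 2.87 × 10⁴ = 456 CFU/mL.

456 CFU/mL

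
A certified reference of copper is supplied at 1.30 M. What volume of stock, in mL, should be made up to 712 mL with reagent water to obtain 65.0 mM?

35.6 mL

65.0 mM = 0.0650 M.
V₁ = C₂V₂/C₁ = 0.0650 × 712 / 1.30 = 35.6 mL.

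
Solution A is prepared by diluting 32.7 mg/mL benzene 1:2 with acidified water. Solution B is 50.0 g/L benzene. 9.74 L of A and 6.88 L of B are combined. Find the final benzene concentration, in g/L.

C_A = 32.7 mg/mL / 2 = 16.4 mg/mL.
C_B = 50.0 g/L = 50.0 mg/mL.
C_mix = (C_A·V_A + C_B·V_B)/(V_A + V_B) = (16.4×9.74 + 50.0×6.88) / 16.62 = 30.3 mg/mL = 30.3 g/L.

30.3 g/L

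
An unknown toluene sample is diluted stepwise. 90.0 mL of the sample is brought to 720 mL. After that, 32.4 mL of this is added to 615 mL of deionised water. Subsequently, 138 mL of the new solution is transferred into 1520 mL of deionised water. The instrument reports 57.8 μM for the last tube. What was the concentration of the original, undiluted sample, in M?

0.111 M

Overall dilution factor = 8 × 19.98 × 12.01 = 1921.
Original = 57.8 μM × 1921 = 1.11 × 10⁵ μM = 0.111 M.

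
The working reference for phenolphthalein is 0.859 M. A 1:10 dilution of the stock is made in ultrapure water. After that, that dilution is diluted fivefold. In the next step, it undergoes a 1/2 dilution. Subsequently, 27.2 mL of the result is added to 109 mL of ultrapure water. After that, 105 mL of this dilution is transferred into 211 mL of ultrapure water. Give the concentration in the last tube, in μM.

570 μM

Overall dilution factor = 10 × 5 × 2 × 5.007 × 3.010 = 1507.
0.859 M / 1507 = 5.70 × 10⁻⁴ M = 570 μM.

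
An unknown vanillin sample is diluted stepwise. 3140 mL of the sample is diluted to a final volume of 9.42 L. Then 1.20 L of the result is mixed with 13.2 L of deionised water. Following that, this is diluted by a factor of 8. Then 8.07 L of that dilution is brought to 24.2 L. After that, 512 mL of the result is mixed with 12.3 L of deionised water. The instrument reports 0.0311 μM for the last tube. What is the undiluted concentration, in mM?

0.672 mM

Overall dilution factor = 3 × 12 × 8 × 2.999 × 25.02 = 2.16 × 10⁴.
Original = 0.0311 μM × 2.16 × 10⁴ = 672 μM = 0.672 mM.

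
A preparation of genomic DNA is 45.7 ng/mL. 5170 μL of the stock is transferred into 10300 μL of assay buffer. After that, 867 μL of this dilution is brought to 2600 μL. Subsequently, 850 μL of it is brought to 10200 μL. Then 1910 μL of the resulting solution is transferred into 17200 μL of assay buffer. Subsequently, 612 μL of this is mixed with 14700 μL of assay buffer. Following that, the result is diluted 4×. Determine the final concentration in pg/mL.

Overall dilution factor = 2.992 × 2.999 × 12 × 10.01 × 25.02 × 4 = 1.08 × 10⁵.
45.7 ng/mL / 1.08 × 10⁵ = 4.24 × 10⁻⁴ ng/mL = 0.424 pg/mL.

0.424 pg/mL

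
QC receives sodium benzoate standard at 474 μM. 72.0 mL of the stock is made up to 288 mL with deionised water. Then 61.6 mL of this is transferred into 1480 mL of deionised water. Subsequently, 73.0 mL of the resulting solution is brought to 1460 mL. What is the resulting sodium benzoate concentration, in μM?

0.237 μM

Overall dilution factor = 4 × 25.03 × 20 = 2002.
474 μM / 2002 = 0.237 μM.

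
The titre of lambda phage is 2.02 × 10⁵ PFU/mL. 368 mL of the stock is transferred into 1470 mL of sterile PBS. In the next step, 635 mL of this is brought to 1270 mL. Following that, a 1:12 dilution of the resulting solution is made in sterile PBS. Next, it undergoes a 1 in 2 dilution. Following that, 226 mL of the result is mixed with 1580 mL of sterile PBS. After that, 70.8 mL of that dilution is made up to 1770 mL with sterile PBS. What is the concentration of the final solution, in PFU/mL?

Overall dilution factor = 4.995 × 2 × 12 × 2 × 7.991 × 25 = 4.79 × 10⁴.
2.02 × 10⁵ PFU/mL / 4.79 × 10⁴ = 4.22 PFU/mL.

4.22 PFU/mL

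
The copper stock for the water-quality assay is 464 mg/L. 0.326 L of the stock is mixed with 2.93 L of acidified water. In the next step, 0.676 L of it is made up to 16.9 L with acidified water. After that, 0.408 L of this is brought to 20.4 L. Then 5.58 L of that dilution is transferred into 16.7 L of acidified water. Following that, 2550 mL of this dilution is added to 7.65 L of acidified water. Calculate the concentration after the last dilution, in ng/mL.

Overall dilution factor = 9.988 × 25 × 50 × 3.993 × 4 = 1.99 × 10⁵.
464 mg/L / 1.99 × 10⁵ = 2.33 × 10⁻³ mg/L = 2.33 ng/mL.

2.33 ng/mL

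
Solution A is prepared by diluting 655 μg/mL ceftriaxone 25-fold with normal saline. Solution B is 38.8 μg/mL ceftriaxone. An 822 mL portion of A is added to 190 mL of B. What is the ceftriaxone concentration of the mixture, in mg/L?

C_A = 655 μg/mL / 25 = 26.2 μg/mL.
C_mix = (C_A·V_A + C_B·V_B)/(V_A + V_B) = (26.2×822 + 38.8×190) / 1012 = 28.6 μg/mL = 28.6 mg/L.

28.6 mg/L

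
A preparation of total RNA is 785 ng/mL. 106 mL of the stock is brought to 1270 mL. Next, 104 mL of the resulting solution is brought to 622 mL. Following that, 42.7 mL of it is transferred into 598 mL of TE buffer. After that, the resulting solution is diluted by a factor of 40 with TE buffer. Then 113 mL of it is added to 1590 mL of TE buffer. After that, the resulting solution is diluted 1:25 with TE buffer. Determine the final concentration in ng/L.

Overall dilution factor = 11.98 × 5.981 × 15.00 × 40 × 15.07 × 25 = 1.62 × 10⁷.
785 ng/mL / 1.62 × 10⁷ = 4.84 × 10⁻⁵ ng/mL = 0.0484 ng/L.

0.0484 ng/L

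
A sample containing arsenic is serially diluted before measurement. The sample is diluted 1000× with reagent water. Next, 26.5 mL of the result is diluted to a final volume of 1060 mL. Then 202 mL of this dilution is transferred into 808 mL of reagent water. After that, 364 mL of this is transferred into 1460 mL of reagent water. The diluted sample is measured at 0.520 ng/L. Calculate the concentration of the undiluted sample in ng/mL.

521 ng/mL

Overall dilution factor = 1000 × 40 × 5 × 5.011 = 1.00 × 10⁶.
Original = 0.520 ng/L × 1.00 × 10⁶ = 5.21 × 10⁵ ng/L = 521 ng/mL.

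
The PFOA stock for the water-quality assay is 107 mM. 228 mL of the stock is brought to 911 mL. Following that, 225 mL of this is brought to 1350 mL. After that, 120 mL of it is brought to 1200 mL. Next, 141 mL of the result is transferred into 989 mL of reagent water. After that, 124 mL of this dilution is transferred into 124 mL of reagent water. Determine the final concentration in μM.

27.8 μM

Overall dilution factor = 3.996 × 6 × 10 × 8.014 × 2 = 3843.
107 mM / 3843 = 0.0278 mM = 27.8 μM.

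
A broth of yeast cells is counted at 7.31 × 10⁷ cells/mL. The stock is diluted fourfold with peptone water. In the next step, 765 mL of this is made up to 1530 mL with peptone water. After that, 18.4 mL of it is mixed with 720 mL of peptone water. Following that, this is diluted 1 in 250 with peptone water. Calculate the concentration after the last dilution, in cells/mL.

911 cells/mL

Overall dilution factor = 4 × 2 × 40.13 × 250 = 8.03 × 10⁴.
7.31 × 10⁷ cells/mL / 8.03 × 10⁴ = 911 cells/mL.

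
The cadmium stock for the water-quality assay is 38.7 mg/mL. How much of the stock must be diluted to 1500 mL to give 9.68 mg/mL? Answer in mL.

375 mL

V₁ = C₂V₂/C₁ = 9.68 × 1500 / 38.7 = 375 mL.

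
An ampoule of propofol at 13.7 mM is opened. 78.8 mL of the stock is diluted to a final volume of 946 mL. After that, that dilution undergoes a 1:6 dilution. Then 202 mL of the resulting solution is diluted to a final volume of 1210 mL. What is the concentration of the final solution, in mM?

Overall dilution factor = 12.01 × 6 × 5.990 = 431.
13.7 mM / 431 = 0.0318 mM.

0.0318 mM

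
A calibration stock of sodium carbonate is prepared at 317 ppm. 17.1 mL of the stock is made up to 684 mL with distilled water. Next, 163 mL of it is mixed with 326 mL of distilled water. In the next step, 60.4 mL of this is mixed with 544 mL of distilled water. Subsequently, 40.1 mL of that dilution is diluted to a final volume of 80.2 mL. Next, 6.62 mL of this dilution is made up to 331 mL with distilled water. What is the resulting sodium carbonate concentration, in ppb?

2.64 ppb

Overall dilution factor = 40 × 3 × 10.01 × 2 × 50 = 1.20 × 10⁵.
317 ppm / 1.20 × 10⁵ = 2.64 × 10⁻³ ppm = 2.64 ppb.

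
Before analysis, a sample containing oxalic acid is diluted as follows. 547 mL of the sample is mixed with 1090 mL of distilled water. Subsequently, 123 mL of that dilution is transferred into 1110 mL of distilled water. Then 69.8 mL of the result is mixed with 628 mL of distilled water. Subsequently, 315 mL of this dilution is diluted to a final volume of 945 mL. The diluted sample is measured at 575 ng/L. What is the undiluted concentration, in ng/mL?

517 ng/mL

Overall dilution factor = 2.993 × 10.02 × 9.997 × 3 = 900.
Original = 575 ng/L × 900 = 5.17 × 10⁵ ng/L = 517 ng/mL.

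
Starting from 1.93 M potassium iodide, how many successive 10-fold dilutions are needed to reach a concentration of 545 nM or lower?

Need 10ⁿ ≥ 3.54 × 10⁶, so n ≥ log(3.54 × 10⁶)/log(10) = 6.55.
Minimum whole steps: n = 7.

7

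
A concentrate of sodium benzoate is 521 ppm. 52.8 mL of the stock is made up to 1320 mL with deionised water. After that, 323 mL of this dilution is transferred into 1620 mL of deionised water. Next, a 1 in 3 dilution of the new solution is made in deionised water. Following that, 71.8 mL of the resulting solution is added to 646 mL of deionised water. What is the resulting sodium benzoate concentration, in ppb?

Overall dilution factor = 25 × 6.015 × 3 × 9.997 = 4510.
521 ppm / 4510 = 0.116 ppm = 116 ppb.

116 ppb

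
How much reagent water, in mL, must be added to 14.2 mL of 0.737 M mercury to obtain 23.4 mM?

433 mL

23.4 mM = 0.0234 M.
V₂ = C₁V₁/C₂ = 0.737 × 14.2 / 0.0234 = 447 mL.
Diluent to add = V₂ − V₁ = 447 − 14.2 = 433 mL.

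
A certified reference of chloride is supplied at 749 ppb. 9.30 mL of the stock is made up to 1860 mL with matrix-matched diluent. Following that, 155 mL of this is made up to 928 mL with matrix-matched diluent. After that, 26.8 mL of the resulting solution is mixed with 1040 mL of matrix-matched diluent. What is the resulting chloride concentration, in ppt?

Overall dilution factor = 200 × 5.987 × 39.81 = 4.77 × 10⁴.
749 ppb / 4.77 × 10⁴ = 0.0157 ppb = 15.7 ppt.

15.7 ppt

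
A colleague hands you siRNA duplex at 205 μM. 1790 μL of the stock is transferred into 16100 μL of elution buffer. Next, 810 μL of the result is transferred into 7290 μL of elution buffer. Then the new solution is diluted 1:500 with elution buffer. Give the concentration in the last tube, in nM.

Overall dilution factor = 9.994 × 10 × 500 = 5.00 × 10⁴.
205 μM / 5.00 × 10⁴ = 4.10 × 10⁻³ μM = 4.10 nM.

4.10 nM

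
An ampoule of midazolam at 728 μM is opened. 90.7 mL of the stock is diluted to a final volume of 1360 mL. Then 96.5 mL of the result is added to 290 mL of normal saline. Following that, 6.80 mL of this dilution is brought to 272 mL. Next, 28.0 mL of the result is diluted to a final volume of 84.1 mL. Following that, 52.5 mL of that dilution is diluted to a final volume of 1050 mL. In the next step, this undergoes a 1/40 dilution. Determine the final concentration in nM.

0.126 nM

Overall dilution factor = 14.99 × 4.005 × 40 × 3.004 × 20 × 40 = 5.77 × 10⁶.
728 μM / 5.77 × 10⁶ = 1.26 × 10⁻⁴ μM = 0.126 nM.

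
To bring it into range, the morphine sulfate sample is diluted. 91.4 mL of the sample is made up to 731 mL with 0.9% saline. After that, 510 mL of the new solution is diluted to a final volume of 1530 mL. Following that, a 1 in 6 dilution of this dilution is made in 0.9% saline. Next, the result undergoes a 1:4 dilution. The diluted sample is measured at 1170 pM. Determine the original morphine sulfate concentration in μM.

0.674 μM

Overall dilution factor = 7.998 × 3 × 6 × 4 = 576.
Original = 1170 pM × 576 = 6.74 × 10⁵ pM = 0.674 μM.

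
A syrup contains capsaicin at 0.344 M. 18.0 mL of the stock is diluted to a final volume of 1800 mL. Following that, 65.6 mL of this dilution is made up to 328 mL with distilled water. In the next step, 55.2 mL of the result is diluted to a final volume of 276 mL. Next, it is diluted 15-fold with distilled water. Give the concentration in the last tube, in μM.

Overall dilution factor = 100 × 5 × 5 × 15 = 3.75 × 10⁴.
0.344 M / 3.75 × 10⁴ = 9.17 × 10⁻⁶ M = 9.17 μM.

9.17 μM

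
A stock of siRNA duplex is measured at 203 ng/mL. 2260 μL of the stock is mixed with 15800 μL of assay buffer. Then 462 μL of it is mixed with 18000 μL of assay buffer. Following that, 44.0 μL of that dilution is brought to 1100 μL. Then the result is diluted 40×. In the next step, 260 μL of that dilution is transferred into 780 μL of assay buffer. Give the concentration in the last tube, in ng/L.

0.159 ng/L

Overall dilution factor = 7.991 × 39.96 × 25 × 40 × 4 = 1.28 × 10⁶.
203 ng/mL / 1.28 × 10⁶ = 1.59 × 10⁻⁴ ng/mL = 0.159 ng/L.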